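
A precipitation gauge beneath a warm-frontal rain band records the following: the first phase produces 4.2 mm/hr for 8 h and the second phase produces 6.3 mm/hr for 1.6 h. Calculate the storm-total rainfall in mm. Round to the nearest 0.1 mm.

total ≈ 43.7 mm

Total = Σ Rᵢ Δtᵢ = 4.2 × 8 + 6.3 × 1.6
      = 33.6 + 10.08 = 43.7 mm.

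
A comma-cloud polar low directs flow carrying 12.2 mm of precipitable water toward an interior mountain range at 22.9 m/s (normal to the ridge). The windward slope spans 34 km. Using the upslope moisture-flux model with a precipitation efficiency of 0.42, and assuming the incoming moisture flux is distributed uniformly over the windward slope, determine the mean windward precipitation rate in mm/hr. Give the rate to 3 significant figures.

Incoming column moisture flux per unit ridge length: F = V × PW = 22.9 × 12.2 = 279.38 mm·m/s.
Spread over the 34 km slope with efficiency ε = 0.42: R = ε·F/W = 0.42 × 279.38 / 34000 m = 3.451e-03 mm/s.
R = 3.451e-03 × 3600 = 12.4 mm/hr.

R ≈ 12.4 mm/hr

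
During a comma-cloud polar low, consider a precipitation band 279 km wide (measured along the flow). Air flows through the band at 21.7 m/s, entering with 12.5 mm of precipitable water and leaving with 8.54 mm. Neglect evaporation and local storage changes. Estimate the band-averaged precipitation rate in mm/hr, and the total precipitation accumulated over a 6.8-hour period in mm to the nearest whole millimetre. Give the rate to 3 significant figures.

Column moisture flux per unit crosswind length is F = V × PW.
Inflow: F_in = 21.7 × 12.5 = 271.25 mm·m/s
Outflow: F_out = 21.7 × 8.54 = 185.318 mm·m/s
Steady-state rate R = (F_in − F_out)/L = (271.25 − 185.318) / 279000 m = 3.080e-04 mm/s.
R = 3.080e-04 × 3600 = 1.11 mm/hr.
Over 6.8 h: total = 1.11 × 6.8 = 7.548 ≈ 8 mm.

R ≈ 1.11 mm/hr; total ≈ 8 mm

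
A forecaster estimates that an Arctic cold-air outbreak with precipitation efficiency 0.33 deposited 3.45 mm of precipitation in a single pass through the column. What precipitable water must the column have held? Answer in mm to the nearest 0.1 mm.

PW = precipitation / ε = 3.45 / 0.33 = 10.5 mm.

PW ≈ 10.5 mm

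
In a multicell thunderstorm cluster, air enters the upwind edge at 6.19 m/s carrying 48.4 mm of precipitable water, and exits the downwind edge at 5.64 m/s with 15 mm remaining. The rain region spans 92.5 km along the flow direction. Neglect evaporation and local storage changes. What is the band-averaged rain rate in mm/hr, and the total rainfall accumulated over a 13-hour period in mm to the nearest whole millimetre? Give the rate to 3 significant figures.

Column moisture flux per unit crosswind length is F = V × PW.
Inflow: F_in = 6.19 × 48.4 = 299.596 mm·m/s
Outflow: F_out = 5.64 × 15 = 84.6 mm·m/s
Steady-state rate R = (F_in − F_out)/L = (299.596 − 84.6) / 92500 m = 2.324e-03 mm/s.
R = 2.324e-03 × 3600 = 8.37 mm/hr.
Over 13 h: total = 8.37 × 13 = 108.81 ≈ 109 mm.

R ≈ 8.37 mm/hr; total ≈ 109 mm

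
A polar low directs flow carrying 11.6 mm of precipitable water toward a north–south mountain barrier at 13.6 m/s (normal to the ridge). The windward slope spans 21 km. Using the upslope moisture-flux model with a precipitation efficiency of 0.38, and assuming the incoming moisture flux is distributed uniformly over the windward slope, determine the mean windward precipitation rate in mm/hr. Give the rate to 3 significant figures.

R ≈ 10.3 mm/hr

Incoming column moisture flux per unit ridge length: F = V × PW = 13.6 × 11.6 = 157.76 mm·m/s.
Spread over the 21 km slope with efficiency ε = 0.38: R = ε·F/W = 0.38 × 157.76 / 21000 m = 2.855e-03 mm/s.
R = 2.855e-03 × 3600 = 10.3 mm/hr.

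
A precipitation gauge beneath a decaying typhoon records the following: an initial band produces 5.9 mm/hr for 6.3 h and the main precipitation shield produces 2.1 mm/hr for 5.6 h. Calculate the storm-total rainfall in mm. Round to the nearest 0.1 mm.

Total = Σ Rᵢ Δtᵢ = 5.9 × 6.3 + 2.1 × 5.6
      = 37.17 + 11.76 = 48.9 mm.

total ≈ 48.9 mm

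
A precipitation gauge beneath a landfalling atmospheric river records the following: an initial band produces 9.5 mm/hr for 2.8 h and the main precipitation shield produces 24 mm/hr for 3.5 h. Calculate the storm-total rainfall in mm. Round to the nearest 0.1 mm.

Total = Σ Rᵢ Δtᵢ = 9.5 × 2.8 + 24 × 3.5
      = 26.6 + 84 = 110.6 mm.

total ≈ 110.6 mm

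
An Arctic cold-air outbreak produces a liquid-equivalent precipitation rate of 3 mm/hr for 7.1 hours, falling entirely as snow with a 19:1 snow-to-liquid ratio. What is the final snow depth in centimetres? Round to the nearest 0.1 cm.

snow depth ≈ 40.5 cm

Liquid-equivalent depth = 3 × 7.1 = 21.3 mm.
Snow depth = 21.3 mm × 19 = 404.7 mm = 40.5 cm.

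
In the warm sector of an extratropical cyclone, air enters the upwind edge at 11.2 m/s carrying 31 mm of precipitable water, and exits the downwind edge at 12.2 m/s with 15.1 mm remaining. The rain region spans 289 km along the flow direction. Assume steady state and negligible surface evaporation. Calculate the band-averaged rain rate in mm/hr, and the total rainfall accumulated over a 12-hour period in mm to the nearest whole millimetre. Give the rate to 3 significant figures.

Column moisture flux per unit crosswind length is F = V × PW.
Inflow: F_in = 11.2 × 31 = 347.2 mm·m/s
Outflow: F_out = 12.2 × 15.1 = 184.22 mm·m/s
Steady-state rate R = (F_in − F_out)/L = (347.2 − 184.22) / 289000 m = 5.639e-04 mm/s.
R = 5.639e-04 × 3600 = 2.03 mm/hr.
Over 12 h: total = 2.03 × 12 = 24.36 ≈ 24 mm.

R ≈ 2.03 mm/hr; total ≈ 24 mm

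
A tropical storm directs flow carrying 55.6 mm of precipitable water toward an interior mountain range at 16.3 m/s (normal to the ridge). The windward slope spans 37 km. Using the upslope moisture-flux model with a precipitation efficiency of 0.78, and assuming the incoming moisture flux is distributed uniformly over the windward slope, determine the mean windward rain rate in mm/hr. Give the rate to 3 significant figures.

Incoming column moisture flux per unit ridge length: F = V × PW = 16.3 × 55.6 = 906.28 mm·m/s.
Spread over the 37 km slope with efficiency ε = 0.78: R = ε·F/W = 0.78 × 906.28 / 37000 m = 1.911e-02 mm/s.
R = 1.911e-02 × 3600 = 68.8 mm/hr.

R ≈ 68.8 mm/hr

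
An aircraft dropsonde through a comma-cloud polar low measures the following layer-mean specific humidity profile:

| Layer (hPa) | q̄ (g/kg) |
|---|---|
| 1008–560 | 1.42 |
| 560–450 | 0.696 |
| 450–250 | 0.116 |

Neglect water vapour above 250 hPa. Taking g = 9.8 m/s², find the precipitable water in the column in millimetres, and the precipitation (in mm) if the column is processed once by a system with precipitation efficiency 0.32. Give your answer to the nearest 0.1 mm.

Precipitable water is the column-integrated vapour mass per unit area: PW = (1/g) Σ q̄ Δp, with q in kg/kg and Δp in Pa (1 kg/m² of water = 1 mm).
Layer 1008–560 hPa: Δp = 448 hPa = 44800 Pa, q̄ = 0.00142 kg/kg → 0.00142 × 44800 / 9.8 = 6.49 mm
Layer 560–450 hPa: Δp = 110 hPa = 11000 Pa, q̄ = 0.000696 kg/kg → 0.000696 × 11000 / 9.8 = 0.78 mm
Layer 450–250 hPa: Δp = 200 hPa = 20000 Pa, q̄ = 0.000116 kg/kg → 0.000116 × 20000 / 9.8 = 0.24 mm
PW = 6.49 + 0.78 + 0.24 = 7.51 ≈ 7.5 mm.
Precipitation = ε × PW = 0.32 × 7.5 = 2.4 mm.

PW ≈ 7.5 mm; precipitation ≈ 2.4 mm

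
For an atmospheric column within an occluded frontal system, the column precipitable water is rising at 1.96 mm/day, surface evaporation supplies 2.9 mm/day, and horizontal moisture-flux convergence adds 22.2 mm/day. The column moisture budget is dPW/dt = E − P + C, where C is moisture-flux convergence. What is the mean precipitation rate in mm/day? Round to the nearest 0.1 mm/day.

dPW/dt = +1.96 mm/day.
P = E + C − dPW/dt = 2.9 + (22.2) − (+1.96) = 23.1 mm/day.

P ≈ 23.1 mm/day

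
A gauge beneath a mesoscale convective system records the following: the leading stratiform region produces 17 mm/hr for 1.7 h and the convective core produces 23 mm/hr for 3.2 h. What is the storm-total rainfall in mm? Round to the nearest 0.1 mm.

Total = Σ Rᵢ Δtᵢ = 17 × 1.7 + 23 × 3.2
      = 28.9 + 73.6 = 102.5 mm.

total ≈ 102.5 mm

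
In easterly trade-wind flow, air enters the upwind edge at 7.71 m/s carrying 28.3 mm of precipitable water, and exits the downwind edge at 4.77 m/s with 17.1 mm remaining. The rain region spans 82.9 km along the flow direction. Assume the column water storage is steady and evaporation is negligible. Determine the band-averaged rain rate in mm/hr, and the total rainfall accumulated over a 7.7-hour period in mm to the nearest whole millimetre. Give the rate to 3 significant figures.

R ≈ 5.93 mm/hr; total ≈ 46 mm

Column moisture flux per unit crosswind length is F = V × PW.
Inflow: F_in = 7.71 × 28.3 = 218.193 mm·m/s
Outflow: F_out = 4.77 × 17.1 = 81.567 mm·m/s
Steady-state rate R = (F_in − F_out)/L = (218.193 − 81.567) / 82900 m = 1.648e-03 mm/s.
R = 1.648e-03 × 3600 = 5.93 mm/hr.
Over 7.7 h: total = 5.93 × 7.7 = 45.661 ≈ 46 mm.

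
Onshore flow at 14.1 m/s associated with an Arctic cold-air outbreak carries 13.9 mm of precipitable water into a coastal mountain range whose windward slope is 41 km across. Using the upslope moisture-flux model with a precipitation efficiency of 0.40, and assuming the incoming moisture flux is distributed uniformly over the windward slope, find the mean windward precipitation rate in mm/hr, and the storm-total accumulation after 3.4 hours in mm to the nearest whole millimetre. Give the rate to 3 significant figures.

Incoming column moisture flux per unit ridge length: F = V × PW = 14.1 × 13.9 = 195.99 mm·m/s.
Spread over the 41 km slope with efficiency ε = 0.40: R = ε·F/W = 0.40 × 195.99 / 41000 m = 1.912e-03 mm/s.
R = 1.912e-03 × 3600 = 6.88 mm/hr.
Over 3.4 h: total = 6.88 × 3.4 = 23.392 ≈ 23 mm.

R ≈ 6.88 mm/hr; total ≈ 23 mm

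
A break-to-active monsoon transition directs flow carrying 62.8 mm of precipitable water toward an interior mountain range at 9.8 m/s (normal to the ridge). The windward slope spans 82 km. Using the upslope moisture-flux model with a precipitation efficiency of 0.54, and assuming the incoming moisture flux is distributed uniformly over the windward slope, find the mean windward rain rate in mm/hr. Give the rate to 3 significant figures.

R ≈ 14.6 mm/hr

Incoming column moisture flux per unit ridge length: F = V × PW = 9.8 × 62.8 = 615.44 mm·m/s.
Spread over the 82 km slope with efficiency ε = 0.54: R = ε·F/W = 0.54 × 615.44 / 82000 m = 4.053e-03 mm/s.
R = 4.053e-03 × 3600 = 14.6 mm/hr.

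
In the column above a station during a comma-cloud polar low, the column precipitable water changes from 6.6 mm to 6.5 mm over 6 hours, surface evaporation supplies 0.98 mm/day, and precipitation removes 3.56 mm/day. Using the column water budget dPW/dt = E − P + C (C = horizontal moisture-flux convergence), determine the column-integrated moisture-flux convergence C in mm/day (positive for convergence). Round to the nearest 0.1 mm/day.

C ≈ 2.2 mm/day

dPW/dt = (6.5 − 6.6) mm / (6/24 day) = -0.400 mm/day.
C = dPW/dt − E + P = (-0.400) − 0.98 + 3.56 = 2.2 mm/day.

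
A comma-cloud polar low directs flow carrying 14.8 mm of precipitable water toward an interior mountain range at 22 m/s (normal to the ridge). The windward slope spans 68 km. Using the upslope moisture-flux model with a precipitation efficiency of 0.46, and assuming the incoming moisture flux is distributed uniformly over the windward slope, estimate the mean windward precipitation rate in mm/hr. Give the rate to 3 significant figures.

Incoming column moisture flux per unit ridge length: F = V × PW = 22 × 14.8 = 325.6 mm·m/s.
Spread over the 68 km slope with efficiency ε = 0.46: R = ε·F/W = 0.46 × 325.6 / 68000 m = 2.203e-03 mm/s.
R = 2.203e-03 × 3600 = 7.93 mm/hr.

R ≈ 7.93 mm/hr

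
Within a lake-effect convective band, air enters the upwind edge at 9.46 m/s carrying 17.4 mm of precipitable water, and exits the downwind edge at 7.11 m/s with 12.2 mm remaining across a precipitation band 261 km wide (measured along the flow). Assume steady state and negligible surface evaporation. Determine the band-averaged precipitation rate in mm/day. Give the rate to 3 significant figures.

Column moisture flux per unit crosswind length is F = V × PW.
Inflow: F_in = 9.46 × 17.4 = 164.604 mm·m/s
Outflow: F_out = 7.11 × 12.2 = 86.742 mm·m/s
Steady-state rate R = (F_in − F_out)/L = (164.604 − 86.742) / 261000 m = 2.983e-04 mm/s.
R = 2.983e-04 × 3600 × 24 = 25.8 mm/day.

R ≈ 25.8 mm/day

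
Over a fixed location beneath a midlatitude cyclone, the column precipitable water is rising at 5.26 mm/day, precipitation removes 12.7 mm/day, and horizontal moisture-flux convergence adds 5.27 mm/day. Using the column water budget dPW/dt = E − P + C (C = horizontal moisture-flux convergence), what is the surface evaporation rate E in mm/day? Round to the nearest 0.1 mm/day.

E ≈ 12.7 mm/day

dPW/dt = +5.26 mm/day.
E = dPW/dt + P − C = (+5.26) + 12.7 − (5.27) = 12.7 mm/day.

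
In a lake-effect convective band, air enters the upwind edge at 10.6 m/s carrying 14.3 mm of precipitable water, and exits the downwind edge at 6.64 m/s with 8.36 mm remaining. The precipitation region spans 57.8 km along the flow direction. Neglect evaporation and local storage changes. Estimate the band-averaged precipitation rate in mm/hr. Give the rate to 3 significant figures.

R ≈ 5.98 mm/hr

Column moisture flux per unit crosswind length is F = V × PW.
Inflow: F_in = 10.6 × 14.3 = 151.58 mm·m/s
Outflow: F_out = 6.64 × 8.36 = 55.5104 mm·m/s
Steady-state rate R = (F_in − F_out)/L = (151.58 − 55.5104) / 57800 m = 1.662e-03 mm/s.
R = 1.662e-03 × 3600 = 5.98 mm/hr.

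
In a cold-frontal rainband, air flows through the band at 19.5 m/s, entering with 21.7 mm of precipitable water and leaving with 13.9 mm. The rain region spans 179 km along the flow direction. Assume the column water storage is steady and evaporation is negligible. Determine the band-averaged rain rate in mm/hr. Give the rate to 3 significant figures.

Column moisture flux per unit crosswind length is F = V × PW.
Inflow: F_in = 19.5 × 21.7 = 423.15 mm·m/s
Outflow: F_out = 19.5 × 13.9 = 271.05 mm·m/s
Steady-state rate R = (F_in − F_out)/L = (423.15 − 271.05) / 179000 m = 8.497e-04 mm/s.
R = 8.497e-04 × 3600 = 3.06 mm/hr.

R ≈ 3.06 mm/hr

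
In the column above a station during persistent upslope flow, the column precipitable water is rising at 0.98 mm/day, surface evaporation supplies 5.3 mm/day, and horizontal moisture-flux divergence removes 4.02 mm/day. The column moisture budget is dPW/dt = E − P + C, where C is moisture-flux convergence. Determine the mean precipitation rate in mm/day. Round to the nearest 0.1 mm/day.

P ≈ 0.3 mm/day

dPW/dt = +0.98 mm/day.
P = E + C − dPW/dt = 5.3 + (-4.02) − (+0.98) = 0.3 mm/day.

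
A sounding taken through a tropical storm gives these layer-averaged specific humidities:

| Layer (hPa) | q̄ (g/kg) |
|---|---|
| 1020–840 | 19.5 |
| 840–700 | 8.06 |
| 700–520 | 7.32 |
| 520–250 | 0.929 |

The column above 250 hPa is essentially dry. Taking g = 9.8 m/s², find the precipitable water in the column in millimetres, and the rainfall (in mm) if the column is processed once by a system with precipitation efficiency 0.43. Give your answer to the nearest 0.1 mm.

Precipitable water is the column-integrated vapour mass per unit area: PW = (1/g) Σ q̄ Δp, with q in kg/kg and Δp in Pa (1 kg/m² of water = 1 mm).
Layer 1020–840 hPa: Δp = 180 hPa = 18000 Pa, q̄ = 0.0195 kg/kg → 0.0195 × 18000 / 9.8 = 35.82 mm
Layer 840–700 hPa: Δp = 140 hPa = 14000 Pa, q̄ = 0.00806 kg/kg → 0.00806 × 14000 / 9.8 = 11.51 mm
Layer 700–520 hPa: Δp = 180 hPa = 18000 Pa, q̄ = 0.00732 kg/kg → 0.00732 × 18000 / 9.8 = 13.44 mm
Layer 520–250 hPa: Δp = 270 hPa = 27000 Pa, q̄ = 0.000929 kg/kg → 0.000929 × 27000 / 9.8 = 2.56 mm
PW = 35.82 + 11.51 + 13.44 + 2.56 = 63.33 ≈ 63.3 mm.
Rainfall = ε × PW = 0.43 × 63.3 = 27.2 mm.

PW ≈ 63.3 mm; rainfall ≈ 27.2 mm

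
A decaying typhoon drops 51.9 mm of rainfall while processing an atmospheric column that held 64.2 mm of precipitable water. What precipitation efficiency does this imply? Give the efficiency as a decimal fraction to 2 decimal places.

ε ≈ 0.81

ε = rainfall / PW = 51.9 / 64.2 = 0.81.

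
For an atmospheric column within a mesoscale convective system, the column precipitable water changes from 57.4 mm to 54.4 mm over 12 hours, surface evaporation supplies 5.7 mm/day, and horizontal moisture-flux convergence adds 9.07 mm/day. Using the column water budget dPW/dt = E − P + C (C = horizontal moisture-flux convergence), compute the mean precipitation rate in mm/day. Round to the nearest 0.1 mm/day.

P ≈ 20.8 mm/day

dPW/dt = (54.4 − 57.4) mm / (12/24 day) = -6.000 mm/day.
P = E + C − dPW/dt = 5.7 + (9.07) − (-6.000) = 20.8 mm/day.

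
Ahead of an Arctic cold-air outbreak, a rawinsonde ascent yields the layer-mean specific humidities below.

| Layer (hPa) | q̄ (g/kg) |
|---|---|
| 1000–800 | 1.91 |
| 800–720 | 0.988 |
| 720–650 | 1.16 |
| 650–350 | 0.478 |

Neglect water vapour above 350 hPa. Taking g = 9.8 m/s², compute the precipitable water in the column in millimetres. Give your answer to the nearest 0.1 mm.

PW ≈ 7.0 mm

Precipitable water is the column-integrated vapour mass per unit area: PW = (1/g) Σ q̄ Δp, with q in kg/kg and Δp in Pa (1 kg/m² of water = 1 mm).
Layer 1000–800 hPa: Δp = 200 hPa = 20000 Pa, q̄ = 0.00191 kg/kg → 0.00191 × 20000 / 9.8 = 3.90 mm
Layer 800–720 hPa: Δp = 80 hPa = 8000 Pa, q̄ = 0.000988 kg/kg → 0.000988 × 8000 / 9.8 = 0.81 mm
Layer 720–650 hPa: Δp = 70 hPa = 7000 Pa, q̄ = 0.00116 kg/kg → 0.00116 × 7000 / 9.8 = 0.83 mm
Layer 650–350 hPa: Δp = 300 hPa = 30000 Pa, q̄ = 0.000478 kg/kg → 0.000478 × 30000 / 9.8 = 1.46 mm
PW = 3.90 + 0.81 + 0.83 + 1.46 = 7.00 ≈ 7.0 mm.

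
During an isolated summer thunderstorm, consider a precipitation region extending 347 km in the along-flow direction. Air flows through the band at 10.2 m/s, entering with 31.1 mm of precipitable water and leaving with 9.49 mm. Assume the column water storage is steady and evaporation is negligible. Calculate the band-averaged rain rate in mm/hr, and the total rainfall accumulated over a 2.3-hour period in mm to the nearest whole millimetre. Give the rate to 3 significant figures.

R ≈ 2.29 mm/hr; total ≈ 5 mm

Column moisture flux per unit crosswind length is F = V × PW.
Inflow: F_in = 10.2 × 31.1 = 317.22 mm·m/s
Outflow: F_out = 10.2 × 9.49 = 96.798 mm·m/s
Steady-state rate R = (F_in − F_out)/L = (317.22 − 96.798) / 347000 m = 6.352e-04 mm/s.
R = 6.352e-04 × 3600 = 2.29 mm/hr.
Over 2.3 h: total = 2.29 × 2.3 = 5.267 ≈ 5 mm.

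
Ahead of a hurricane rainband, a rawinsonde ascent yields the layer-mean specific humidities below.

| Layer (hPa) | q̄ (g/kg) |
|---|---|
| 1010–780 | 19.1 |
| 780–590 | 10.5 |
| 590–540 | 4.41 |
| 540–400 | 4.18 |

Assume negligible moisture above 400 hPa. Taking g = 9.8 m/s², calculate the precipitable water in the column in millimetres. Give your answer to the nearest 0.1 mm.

Precipitable water is the column-integrated vapour mass per unit area: PW = (1/g) Σ q̄ Δp, with q in kg/kg and Δp in Pa (1 kg/m² of water = 1 mm).
Layer 1010–780 hPa: Δp = 230 hPa = 23000 Pa, q̄ = 0.0191 kg/kg → 0.0191 × 23000 / 9.8 = 44.83 mm
Layer 780–590 hPa: Δp = 190 hPa = 19000 Pa, q̄ = 0.0105 kg/kg → 0.0105 × 19000 / 9.8 = 20.36 mm
Layer 590–540 hPa: Δp = 50 hPa = 5000 Pa, q̄ = 0.00441 kg/kg → 0.00441 × 5000 / 9.8 = 2.25 mm
Layer 540–400 hPa: Δp = 140 hPa = 14000 Pa, q̄ = 0.00418 kg/kg → 0.00418 × 14000 / 9.8 = 5.97 mm
PW = 44.83 + 20.36 + 2.25 + 5.97 = 73.41 ≈ 73.4 mm.

PW ≈ 73.4 mm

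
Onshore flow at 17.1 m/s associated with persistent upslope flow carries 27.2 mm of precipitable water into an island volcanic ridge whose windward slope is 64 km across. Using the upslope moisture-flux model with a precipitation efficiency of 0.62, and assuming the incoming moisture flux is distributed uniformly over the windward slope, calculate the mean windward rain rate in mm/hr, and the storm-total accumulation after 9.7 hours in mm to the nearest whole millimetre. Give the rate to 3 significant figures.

Incoming column moisture flux per unit ridge length: F = V × PW = 17.1 × 27.2 = 465.12 mm·m/s.
Spread over the 64 km slope with efficiency ε = 0.62: R = ε·F/W = 0.62 × 465.12 / 64000 m = 4.506e-03 mm/s.
R = 4.506e-03 × 3600 = 16.2 mm/hr.
Over 9.7 h: total = 16.2 × 9.7 = 157.14 ≈ 157 mm.

R ≈ 16.2 mm/hr; total ≈ 157 mm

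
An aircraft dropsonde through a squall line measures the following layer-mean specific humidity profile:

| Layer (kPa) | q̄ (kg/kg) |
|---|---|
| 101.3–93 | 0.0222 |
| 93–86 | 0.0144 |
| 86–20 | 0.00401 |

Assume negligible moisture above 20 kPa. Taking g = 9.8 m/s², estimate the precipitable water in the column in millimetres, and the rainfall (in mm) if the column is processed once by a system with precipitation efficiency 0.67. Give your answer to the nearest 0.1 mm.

PW ≈ 56.1 mm; rainfall ≈ 37.6 mm

Precipitable water is the column-integrated vapour mass per unit area: PW = (1/g) Σ q̄ Δp, with q in kg/kg and Δp in Pa (1 kg/m² of water = 1 mm).
Layer 101.3–93 kPa: Δp = 83 hPa = 8300 Pa, q̄ = 0.0222 kg/kg → 0.0222 × 8300 / 9.8 = 18.80 mm
Layer 93–86 kPa: Δp = 70 hPa = 7000 Pa, q̄ = 0.0144 kg/kg → 0.0144 × 7000 / 9.8 = 10.29 mm
Layer 86–20 kPa: Δp = 660 hPa = 66000 Pa, q̄ = 0.00401 kg/kg → 0.00401 × 66000 / 9.8 = 27.01 mm
PW = 18.80 + 10.29 + 27.01 = 56.10 ≈ 56.1 mm.
Rainfall = ε × PW = 0.67 × 56.1 = 37.6 mm.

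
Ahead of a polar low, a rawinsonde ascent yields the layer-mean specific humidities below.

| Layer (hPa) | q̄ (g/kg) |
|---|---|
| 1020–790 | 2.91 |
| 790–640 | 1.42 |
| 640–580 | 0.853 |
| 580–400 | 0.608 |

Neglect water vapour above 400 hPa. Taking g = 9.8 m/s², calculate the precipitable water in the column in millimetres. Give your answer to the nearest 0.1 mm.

Precipitable water is the column-integrated vapour mass per unit area: PW = (1/g) Σ q̄ Δp, with q in kg/kg and Δp in Pa (1 kg/m² of water = 1 mm).
Layer 1020–790 hPa: Δp = 230 hPa = 23000 Pa, q̄ = 0.00291 kg/kg → 0.00291 × 23000 / 9.8 = 6.83 mm
Layer 790–640 hPa: Δp = 150 hPa = 15000 Pa, q̄ = 0.00142 kg/kg → 0.00142 × 15000 / 9.8 = 2.17 mm
Layer 640–580 hPa: Δp = 60 hPa = 6000 Pa, q̄ = 0.000853 kg/kg → 0.000853 × 6000 / 9.8 = 0.52 mm
Layer 580–400 hPa: Δp = 180 hPa = 18000 Pa, q̄ = 0.000608 kg/kg → 0.000608 × 18000 / 9.8 = 1.12 mm
PW = 6.83 + 2.17 + 0.52 + 1.12 = 10.64 ≈ 10.6 mm.

PW ≈ 10.6 mm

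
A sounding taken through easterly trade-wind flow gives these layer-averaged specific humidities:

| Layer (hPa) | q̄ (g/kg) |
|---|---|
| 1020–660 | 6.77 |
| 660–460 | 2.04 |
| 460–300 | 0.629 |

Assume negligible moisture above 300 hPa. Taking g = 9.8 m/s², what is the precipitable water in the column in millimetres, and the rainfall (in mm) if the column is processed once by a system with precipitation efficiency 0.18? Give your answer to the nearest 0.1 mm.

PW ≈ 30.1 mm; rainfall ≈ 5.4 mm

Precipitable water is the column-integrated vapour mass per unit area: PW = (1/g) Σ q̄ Δp, with q in kg/kg and Δp in Pa (1 kg/m² of water = 1 mm).
Layer 1020–660 hPa: Δp = 360 hPa = 36000 Pa, q̄ = 0.00677 kg/kg → 0.00677 × 36000 / 9.8 = 24.87 mm
Layer 660–460 hPa: Δp = 200 hPa = 20000 Pa, q̄ = 0.00204 kg/kg → 0.00204 × 20000 / 9.8 = 4.16 mm
Layer 460–300 hPa: Δp = 160 hPa = 16000 Pa, q̄ = 0.000629 kg/kg → 0.000629 × 16000 / 9.8 = 1.03 mm
PW = 24.87 + 4.16 + 1.03 = 30.06 ≈ 30.1 mm.
Rainfall = ε × PW = 0.18 × 30.1 = 5.4 mm.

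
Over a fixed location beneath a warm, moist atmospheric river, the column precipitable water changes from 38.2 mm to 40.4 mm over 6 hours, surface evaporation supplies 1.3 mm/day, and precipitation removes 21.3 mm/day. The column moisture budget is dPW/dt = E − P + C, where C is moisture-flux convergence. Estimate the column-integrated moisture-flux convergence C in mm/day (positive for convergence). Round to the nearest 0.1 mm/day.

dPW/dt = (40.4 − 38.2) mm / (6/24 day) = +8.800 mm/day.
C = dPW/dt − E + P = (+8.800) − 1.3 + 21.3 = 28.8 mm/day.

C ≈ 28.8 mm/day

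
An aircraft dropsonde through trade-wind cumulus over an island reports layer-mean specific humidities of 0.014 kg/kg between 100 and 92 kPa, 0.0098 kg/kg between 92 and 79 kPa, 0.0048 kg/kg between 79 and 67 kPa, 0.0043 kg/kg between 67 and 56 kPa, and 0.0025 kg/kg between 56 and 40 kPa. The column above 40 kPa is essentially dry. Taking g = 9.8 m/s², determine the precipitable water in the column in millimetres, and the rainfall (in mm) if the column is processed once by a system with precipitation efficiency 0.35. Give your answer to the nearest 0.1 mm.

Precipitable water is the column-integrated vapour mass per unit area: PW = (1/g) Σ q̄ Δp, with q in kg/kg and Δp in Pa (1 kg/m² of water = 1 mm).
Layer 100–92 kPa: Δp = 80 hPa = 8000 Pa, q̄ = 0.014 kg/kg → 0.014 × 8000 / 9.8 = 11.43 mm
Layer 92–79 kPa: Δp = 130 hPa = 13000 Pa, q̄ = 0.0098 kg/kg → 0.0098 × 13000 / 9.8 = 13.00 mm
Layer 79–67 kPa: Δp = 120 hPa = 12000 Pa, q̄ = 0.0048 kg/kg → 0.0048 × 12000 / 9.8 = 5.88 mm
Layer 67–56 kPa: Δp = 110 hPa = 11000 Pa, q̄ = 0.0043 kg/kg → 0.0043 × 11000 / 9.8 = 4.83 mm
Layer 56–40 kPa: Δp = 160 hPa = 16000 Pa, q̄ = 0.0025 kg/kg → 0.0025 × 16000 / 9.8 = 4.08 mm
PW = 11.43 + 13.00 + 5.88 + 4.83 + 4.08 = 39.22 ≈ 39.2 mm.
Rainfall = ε × PW = 0.35 × 39.2 = 13.7 mm.

PW ≈ 39.2 mm; rainfall ≈ 13.7 mm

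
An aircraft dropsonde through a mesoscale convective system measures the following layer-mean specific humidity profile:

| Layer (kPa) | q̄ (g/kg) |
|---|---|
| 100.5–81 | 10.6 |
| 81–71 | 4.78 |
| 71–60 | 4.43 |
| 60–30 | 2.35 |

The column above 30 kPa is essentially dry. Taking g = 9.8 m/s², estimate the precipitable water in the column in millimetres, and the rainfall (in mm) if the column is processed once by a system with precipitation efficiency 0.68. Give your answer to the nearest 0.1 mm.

PW ≈ 38.1 mm; rainfall ≈ 25.9 mm

Precipitable water is the column-integrated vapour mass per unit area: PW = (1/g) Σ q̄ Δp, with q in kg/kg and Δp in Pa (1 kg/m² of water = 1 mm).
Layer 100.5–81 kPa: Δp = 195 hPa = 19500 Pa, q̄ = 0.0106 kg/kg → 0.0106 × 19500 / 9.8 = 21.09 mm
Layer 81–71 kPa: Δp = 100 hPa = 10000 Pa, q̄ = 0.00478 kg/kg → 0.00478 × 10000 / 9.8 = 4.88 mm
Layer 71–60 kPa: Δp = 110 hPa = 11000 Pa, q̄ = 0.00443 kg/kg → 0.00443 × 11000 / 9.8 = 4.97 mm
Layer 60–30 kPa: Δp = 300 hPa = 30000 Pa, q̄ = 0.00235 kg/kg → 0.00235 × 30000 / 9.8 = 7.19 mm
PW = 21.09 + 4.88 + 4.97 + 7.19 = 38.13 ≈ 38.1 mm.
Rainfall = ε × PW = 0.68 × 38.1 = 25.9 mm.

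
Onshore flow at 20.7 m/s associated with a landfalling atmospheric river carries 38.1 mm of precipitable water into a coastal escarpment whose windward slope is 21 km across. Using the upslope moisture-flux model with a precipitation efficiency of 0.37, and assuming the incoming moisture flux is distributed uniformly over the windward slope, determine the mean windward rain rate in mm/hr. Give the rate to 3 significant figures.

Incoming column moisture flux per unit ridge length: F = V × PW = 20.7 × 38.1 = 788.67 mm·m/s.
Spread over the 21 km slope with efficiency ε = 0.37: R = ε·F/W = 0.37 × 788.67 / 21000 m = 1.390e-02 mm/s.
R = 1.390e-02 × 3600 = 50.0 mm/hr.

R ≈ 50.0 mm/hr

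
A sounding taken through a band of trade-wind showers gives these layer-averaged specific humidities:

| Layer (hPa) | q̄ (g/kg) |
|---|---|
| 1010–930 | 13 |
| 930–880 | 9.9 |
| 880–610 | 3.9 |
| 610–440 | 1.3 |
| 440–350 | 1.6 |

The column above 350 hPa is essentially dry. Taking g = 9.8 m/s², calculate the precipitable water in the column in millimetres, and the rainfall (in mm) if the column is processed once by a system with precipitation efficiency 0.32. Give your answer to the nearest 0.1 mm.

PW ≈ 30.1 mm; rainfall ≈ 9.6 mm

Precipitable water is the column-integrated vapour mass per unit area: PW = (1/g) Σ q̄ Δp, with q in kg/kg and Δp in Pa (1 kg/m² of water = 1 mm).
Layer 1010–930 hPa: Δp = 80 hPa = 8000 Pa, q̄ = 0.013 kg/kg → 0.013 × 8000 / 9.8 = 10.61 mm
Layer 930–880 hPa: Δp = 50 hPa = 5000 Pa, q̄ = 0.0099 kg/kg → 0.0099 × 5000 / 9.8 = 5.05 mm
Layer 880–610 hPa: Δp = 270 hPa = 27000 Pa, q̄ = 0.0039 kg/kg → 0.0039 × 27000 / 9.8 = 10.74 mm
Layer 610–440 hPa: Δp = 170 hPa = 17000 Pa, q̄ = 0.0013 kg/kg → 0.0013 × 17000 / 9.8 = 2.26 mm
Layer 440–350 hPa: Δp = 90 hPa = 9000 Pa, q̄ = 0.0016 kg/kg → 0.0016 × 9000 / 9.8 = 1.47 mm
PW = 10.61 + 5.05 + 10.74 + 2.26 + 1.47 = 30.13 ≈ 30.1 mm.
Rainfall = ε × PW = 0.32 × 30.1 = 9.6 mm.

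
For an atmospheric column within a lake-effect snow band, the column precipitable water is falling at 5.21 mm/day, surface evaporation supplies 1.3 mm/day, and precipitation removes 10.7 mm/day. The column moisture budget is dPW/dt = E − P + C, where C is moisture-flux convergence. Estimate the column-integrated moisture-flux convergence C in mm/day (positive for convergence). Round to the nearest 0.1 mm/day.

dPW/dt = -5.21 mm/day.
C = dPW/dt − E + P = (-5.21) − 1.3 + 10.7 = 4.2 mm/day.

C ≈ 4.2 mm/day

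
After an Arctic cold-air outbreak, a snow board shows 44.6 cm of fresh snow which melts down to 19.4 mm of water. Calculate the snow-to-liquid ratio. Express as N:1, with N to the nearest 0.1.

Ratio = snow depth / SWE = 446 mm / 19.4 mm = 23.0, i.e. 23.0:1.

ratio ≈ 23.0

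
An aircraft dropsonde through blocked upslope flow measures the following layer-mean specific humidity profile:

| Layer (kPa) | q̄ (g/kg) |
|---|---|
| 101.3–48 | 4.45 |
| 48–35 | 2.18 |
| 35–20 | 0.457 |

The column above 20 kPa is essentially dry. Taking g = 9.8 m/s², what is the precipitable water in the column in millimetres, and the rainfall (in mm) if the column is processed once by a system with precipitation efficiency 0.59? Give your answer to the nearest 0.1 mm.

Precipitable water is the column-integrated vapour mass per unit area: PW = (1/g) Σ q̄ Δp, with q in kg/kg and Δp in Pa (1 kg/m² of water = 1 mm).
Layer 101.3–48 kPa: Δp = 533 hPa = 53300 Pa, q̄ = 0.00445 kg/kg → 0.00445 × 53300 / 9.8 = 24.20 mm
Layer 48–35 kPa: Δp = 130 hPa = 13000 Pa, q̄ = 0.00218 kg/kg → 0.00218 × 13000 / 9.8 = 2.89 mm
Layer 35–20 kPa: Δp = 150 hPa = 15000 Pa, q̄ = 0.000457 kg/kg → 0.000457 × 15000 / 9.8 = 0.70 mm
PW = 24.20 + 2.89 + 0.70 = 27.79 ≈ 27.8 mm.
Rainfall = ε × PW = 0.59 × 27.8 = 16.4 mm.

PW ≈ 27.8 mm; rainfall ≈ 16.4 mm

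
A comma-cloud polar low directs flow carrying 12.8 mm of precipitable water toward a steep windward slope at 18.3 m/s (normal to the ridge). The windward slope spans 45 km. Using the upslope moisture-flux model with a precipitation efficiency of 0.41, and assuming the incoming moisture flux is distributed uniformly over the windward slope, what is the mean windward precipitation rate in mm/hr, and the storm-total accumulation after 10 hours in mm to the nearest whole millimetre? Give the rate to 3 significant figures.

Incoming column moisture flux per unit ridge length: F = V × PW = 18.3 × 12.8 = 234.24 mm·m/s.
Spread over the 45 km slope with efficiency ε = 0.41: R = ε·F/W = 0.41 × 234.24 / 45000 m = 2.134e-03 mm/s.
R = 2.134e-03 × 3600 = 7.68 mm/hr.
Over 10 h: total = 7.68 × 10 = 76.8 ≈ 77 mm.

R ≈ 7.68 mm/hr; total ≈ 77 mm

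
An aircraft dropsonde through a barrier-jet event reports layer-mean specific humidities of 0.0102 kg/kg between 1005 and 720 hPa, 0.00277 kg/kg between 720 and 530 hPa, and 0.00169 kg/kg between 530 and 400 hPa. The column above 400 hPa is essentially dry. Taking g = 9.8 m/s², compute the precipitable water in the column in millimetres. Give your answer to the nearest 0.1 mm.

PW ≈ 37.3 mm

Precipitable water is the column-integrated vapour mass per unit area: PW = (1/g) Σ q̄ Δp, with q in kg/kg and Δp in Pa (1 kg/m² of water = 1 mm).
Layer 1005–720 hPa: Δp = 285 hPa = 28500 Pa, q̄ = 0.0102 kg/kg → 0.0102 × 28500 / 9.8 = 29.66 mm
Layer 720–530 hPa: Δp = 190 hPa = 19000 Pa, q̄ = 0.00277 kg/kg → 0.00277 × 19000 / 9.8 = 5.37 mm
Layer 530–400 hPa: Δp = 130 hPa = 13000 Pa, q̄ = 0.00169 kg/kg → 0.00169 × 13000 / 9.8 = 2.24 mm
PW = 29.66 + 5.37 + 2.24 = 37.27 ≈ 37.3 mm.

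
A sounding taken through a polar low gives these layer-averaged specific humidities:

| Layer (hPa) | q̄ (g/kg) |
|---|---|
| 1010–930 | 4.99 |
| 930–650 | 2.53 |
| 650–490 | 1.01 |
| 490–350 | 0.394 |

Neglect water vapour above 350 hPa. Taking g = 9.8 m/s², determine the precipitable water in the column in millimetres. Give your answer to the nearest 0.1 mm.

Precipitable water is the column-integrated vapour mass per unit area: PW = (1/g) Σ q̄ Δp, with q in kg/kg and Δp in Pa (1 kg/m² of water = 1 mm).
Layer 1010–930 hPa: Δp = 80 hPa = 8000 Pa, q̄ = 0.00499 kg/kg → 0.00499 × 8000 / 9.8 = 4.07 mm
Layer 930–650 hPa: Δp = 280 hPa = 28000 Pa, q̄ = 0.00253 kg/kg → 0.00253 × 28000 / 9.8 = 7.23 mm
Layer 650–490 hPa: Δp = 160 hPa = 16000 Pa, q̄ = 0.00101 kg/kg → 0.00101 × 16000 / 9.8 = 1.65 mm
Layer 490–350 hPa: Δp = 140 hPa = 14000 Pa, q̄ = 0.000394 kg/kg → 0.000394 × 14000 / 9.8 = 0.56 mm
PW = 4.07 + 7.23 + 1.65 + 0.56 = 13.51 ≈ 13.5 mm.

PW ≈ 13.5 mm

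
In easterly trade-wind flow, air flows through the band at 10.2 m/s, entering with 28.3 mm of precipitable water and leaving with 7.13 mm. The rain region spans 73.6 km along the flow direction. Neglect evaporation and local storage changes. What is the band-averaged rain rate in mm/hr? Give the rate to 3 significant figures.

R ≈ 10.6 mm/hr

Column moisture flux per unit crosswind length is F = V × PW.
Inflow: F_in = 10.2 × 28.3 = 288.66 mm·m/s
Outflow: F_out = 10.2 × 7.13 = 72.726 mm·m/s
Steady-state rate R = (F_in − F_out)/L = (288.66 − 72.726) / 73600 m = 2.934e-03 mm/s.
R = 2.934e-03 × 3600 = 10.6 mm/hr.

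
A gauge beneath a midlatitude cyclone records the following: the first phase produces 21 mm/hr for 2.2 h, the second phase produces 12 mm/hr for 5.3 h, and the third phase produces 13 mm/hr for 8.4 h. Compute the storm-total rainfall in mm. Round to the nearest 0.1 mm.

Total = Σ Rᵢ Δtᵢ = 21 × 2.2 + 12 × 5.3 + 13 × 8.4
      = 46.2 + 63.6 + 109.2 = 219.0 mm.

total ≈ 219.0 mm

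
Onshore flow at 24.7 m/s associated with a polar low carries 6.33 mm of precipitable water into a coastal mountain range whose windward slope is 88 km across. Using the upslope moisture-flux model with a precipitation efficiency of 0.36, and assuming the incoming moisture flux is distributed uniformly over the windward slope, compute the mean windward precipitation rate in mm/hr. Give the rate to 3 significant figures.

Incoming column moisture flux per unit ridge length: F = V × PW = 24.7 × 6.33 = 156.351 mm·m/s.
Spread over the 88 km slope with efficiency ε = 0.36: R = ε·F/W = 0.36 × 156.351 / 88000 m = 6.396e-04 mm/s.
R = 6.396e-04 × 3600 = 2.30 mm/hr.

R ≈ 2.30 mm/hr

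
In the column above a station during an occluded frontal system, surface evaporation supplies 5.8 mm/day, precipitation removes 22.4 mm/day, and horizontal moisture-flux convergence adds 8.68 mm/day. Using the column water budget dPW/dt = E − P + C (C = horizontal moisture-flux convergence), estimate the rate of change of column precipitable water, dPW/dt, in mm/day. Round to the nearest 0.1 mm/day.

dPW/dt = E − P + C = 5.8 − 22.4 + (8.68) = -7.9 mm/day.

dPW/dt ≈ -7.9 mm/day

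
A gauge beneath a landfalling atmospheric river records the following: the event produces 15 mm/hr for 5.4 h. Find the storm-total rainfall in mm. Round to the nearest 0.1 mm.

Total = Σ Rᵢ Δtᵢ = 15 × 5.4
      = 81 = 81.0 mm.

total ≈ 81.0 mm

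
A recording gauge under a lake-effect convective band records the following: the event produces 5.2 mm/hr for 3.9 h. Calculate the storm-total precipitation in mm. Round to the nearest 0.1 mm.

total ≈ 20.3 mm

Total = Σ Rᵢ Δtᵢ = 5.2 × 3.9
      = 20.28 = 20.3 mm.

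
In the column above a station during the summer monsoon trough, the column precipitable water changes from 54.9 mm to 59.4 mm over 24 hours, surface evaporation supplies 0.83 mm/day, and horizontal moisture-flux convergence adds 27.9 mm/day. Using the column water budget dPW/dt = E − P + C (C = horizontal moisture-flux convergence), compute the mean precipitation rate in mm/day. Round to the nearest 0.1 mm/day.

P ≈ 24.2 mm/day

dPW/dt = (59.4 − 54.9) mm / (24/24 day) = +4.500 mm/day.
P = E + C − dPW/dt = 0.83 + (27.9) − (+4.500) = 24.2 mm/day.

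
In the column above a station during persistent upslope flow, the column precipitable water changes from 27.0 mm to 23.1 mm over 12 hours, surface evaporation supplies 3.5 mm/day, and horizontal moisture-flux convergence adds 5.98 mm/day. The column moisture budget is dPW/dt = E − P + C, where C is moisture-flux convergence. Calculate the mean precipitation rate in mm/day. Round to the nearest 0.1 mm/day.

dPW/dt = (23.1 − 27.0) mm / (12/24 day) = -7.800 mm/day.
P = E + C − dPW/dt = 3.5 + (5.98) − (-7.800) = 17.3 mm/day.

P ≈ 17.3 mm/day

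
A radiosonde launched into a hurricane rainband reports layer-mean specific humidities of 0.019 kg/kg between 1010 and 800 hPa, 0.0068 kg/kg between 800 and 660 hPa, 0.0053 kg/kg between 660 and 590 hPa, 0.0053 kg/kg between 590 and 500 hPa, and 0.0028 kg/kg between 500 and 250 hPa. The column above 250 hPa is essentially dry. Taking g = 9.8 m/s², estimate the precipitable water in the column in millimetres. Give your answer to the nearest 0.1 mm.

Precipitable water is the column-integrated vapour mass per unit area: PW = (1/g) Σ q̄ Δp, with q in kg/kg and Δp in Pa (1 kg/m² of water = 1 mm).
Layer 1010–800 hPa: Δp = 210 hPa = 21000 Pa, q̄ = 0.019 kg/kg → 0.019 × 21000 / 9.8 = 40.71 mm
Layer 800–660 hPa: Δp = 140 hPa = 14000 Pa, q̄ = 0.0068 kg/kg → 0.0068 × 14000 / 9.8 = 9.71 mm
Layer 660–590 hPa: Δp = 70 hPa = 7000 Pa, q̄ = 0.0053 kg/kg → 0.0053 × 7000 / 9.8 = 3.79 mm
Layer 590–500 hPa: Δp = 90 hPa = 9000 Pa, q̄ = 0.0053 kg/kg → 0.0053 × 9000 / 9.8 = 4.87 mm
Layer 500–250 hPa: Δp = 250 hPa = 25000 Pa, q̄ = 0.0028 kg/kg → 0.0028 × 25000 / 9.8 = 7.14 mm
PW = 40.71 + 9.71 + 3.79 + 4.87 + 7.14 = 66.22 ≈ 66.2 mm.

PW ≈ 66.2 mm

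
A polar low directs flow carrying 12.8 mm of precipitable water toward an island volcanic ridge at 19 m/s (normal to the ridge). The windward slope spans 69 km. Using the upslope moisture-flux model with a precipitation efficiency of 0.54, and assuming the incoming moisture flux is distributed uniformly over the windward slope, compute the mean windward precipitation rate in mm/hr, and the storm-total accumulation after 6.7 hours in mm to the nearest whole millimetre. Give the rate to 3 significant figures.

Incoming column moisture flux per unit ridge length: F = V × PW = 19 × 12.8 = 243.2 mm·m/s.
Spread over the 69 km slope with efficiency ε = 0.54: R = ε·F/W = 0.54 × 243.2 / 69000 m = 1.903e-03 mm/s.
R = 1.903e-03 × 3600 = 6.85 mm/hr.
Over 6.7 h: total = 6.85 × 6.7 = 45.895 ≈ 46 mm.

R ≈ 6.85 mm/hr; total ≈ 46 mm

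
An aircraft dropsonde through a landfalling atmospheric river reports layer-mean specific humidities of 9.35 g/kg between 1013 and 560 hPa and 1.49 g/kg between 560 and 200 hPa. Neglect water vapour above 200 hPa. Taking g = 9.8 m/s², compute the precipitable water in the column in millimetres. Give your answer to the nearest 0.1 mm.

PW ≈ 48.7 mm

Precipitable water is the column-integrated vapour mass per unit area: PW = (1/g) Σ q̄ Δp, with q in kg/kg and Δp in Pa (1 kg/m² of water = 1 mm).
Layer 1013–560 hPa: Δp = 453 hPa = 45300 Pa, q̄ = 0.00935 kg/kg → 0.00935 × 45300 / 9.8 = 43.22 mm
Layer 560–200 hPa: Δp = 360 hPa = 36000 Pa, q̄ = 0.00149 kg/kg → 0.00149 × 36000 / 9.8 = 5.47 mm
PW = 43.22 + 5.47 = 48.69 ≈ 48.7 mm.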